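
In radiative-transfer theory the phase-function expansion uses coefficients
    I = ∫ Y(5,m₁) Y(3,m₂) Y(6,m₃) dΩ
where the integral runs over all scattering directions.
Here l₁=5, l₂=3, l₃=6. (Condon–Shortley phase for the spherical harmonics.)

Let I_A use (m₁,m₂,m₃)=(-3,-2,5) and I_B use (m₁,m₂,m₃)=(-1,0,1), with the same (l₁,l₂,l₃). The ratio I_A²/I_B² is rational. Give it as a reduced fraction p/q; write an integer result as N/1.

66/35

Shared (l₁,l₂,l₃)=(5,3,6): N and (l;000)² cancel in I_A²/I_B².
A: Δ = 2!·8!·4!/15! = 1/675675; Racah Σ t=0..1: t=0:+1/483840 t=1:−1/120960 = -1/161280; ⇒ 3j(5 3 6; -3 -2 5)² = 2/91, sgn +1
B: Δ = 2!·8!·4!/15! = 1/675675; Racah Σ t=0..2: t=0:+1/17280 t=1:−1/2880 t=2:+1/6912 = -1/6912; ⇒ 3j(5 3 6; -1 0 1)² = 5/429, sgn +1
I_A²/I_B² = (2/91)/(5/429) = 66/35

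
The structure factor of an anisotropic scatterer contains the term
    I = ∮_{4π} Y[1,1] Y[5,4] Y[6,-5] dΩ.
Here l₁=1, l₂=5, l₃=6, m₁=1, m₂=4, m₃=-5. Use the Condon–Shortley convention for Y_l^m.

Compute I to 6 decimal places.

m-sum 0 ✓  L=12 even ✓  4≤6≤6 ✓
Π(2lᵢ+1) = 3×11×13 = 429
triangle coeff Δ(1,5,6) = 1/858
Σ_t [0,0]: t=0:+1/14400 = 1/14400
(3j)²=6/143 [(1 5 6; 0 0 0)], sign=+1
Σ_t [0,0]: t=0:+1/725760 = 1/725760
(3j)²=5/78 [(1 5 6; 1 4 -5)], sign=-1
⇒ 4πI² = 15/13
I = (-1)√(15/13/(4π)) = -0.30301841

-0.303018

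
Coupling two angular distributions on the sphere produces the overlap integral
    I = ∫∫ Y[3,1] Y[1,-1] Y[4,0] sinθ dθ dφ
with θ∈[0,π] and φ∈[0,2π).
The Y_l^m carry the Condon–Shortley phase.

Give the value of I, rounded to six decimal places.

0.150786

Rules hold: Σm=0, L=8 even, 2≤4≤4.
N = 7·3·9 = 189
Δ = 0!·6!·2!/9! = 1/252
Racah Σ t=0..0: t=0:+1/36 = 1/36
⇒ 3j(3 1 4; 0 0 0)² = 4/63, sgn +1
Racah Σ t=0..0: t=0:+1/96 = 1/96
⇒ 3j(3 1 4; 1 -1 0)² = 1/42, sgn +1
4πI² = N·(3j₀)²·(3jₘ)² = 2/7
I = +1·√(0.285714/4π) = 0.15078601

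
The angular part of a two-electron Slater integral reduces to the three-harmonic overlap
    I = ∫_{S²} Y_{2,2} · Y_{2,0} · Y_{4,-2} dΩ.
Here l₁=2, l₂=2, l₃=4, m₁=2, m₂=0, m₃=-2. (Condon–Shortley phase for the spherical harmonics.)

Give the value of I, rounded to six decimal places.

0.156078

Checks pass: Σm=0; 8 even; l₃=4∈[0,4].
(2·2+1)(2·2+1)(2·4+1) = 225
Δ: 0! 4! 4! / 9! → 1/630
sum: t=0:+1/16 = 1/16
3j²(2 2 4; 0 0 0) = Δ·Π!·Σ² = 2/35  (sign +1)
sum: t=0:+1/96 = 1/96
3j²(2 2 4; 2 0 -2) = Δ·Π!·Σ² = 1/42  (sign +1)
combine: 4πI² = 225·2/35·1/42 = 15/49
take √, sign +1: I = 0.15607835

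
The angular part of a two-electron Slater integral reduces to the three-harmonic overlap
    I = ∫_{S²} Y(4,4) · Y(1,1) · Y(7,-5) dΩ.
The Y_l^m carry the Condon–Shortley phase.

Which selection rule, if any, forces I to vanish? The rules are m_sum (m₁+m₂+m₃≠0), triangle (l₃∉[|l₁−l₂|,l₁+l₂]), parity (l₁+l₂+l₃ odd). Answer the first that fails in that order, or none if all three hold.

Σmᵢ = 0  ✓
l₃∈[|l₁−l₂|,l₁+l₂]=[3,5], have l₃=7  ✗
Σlᵢ = 12 ⇒ even

triangle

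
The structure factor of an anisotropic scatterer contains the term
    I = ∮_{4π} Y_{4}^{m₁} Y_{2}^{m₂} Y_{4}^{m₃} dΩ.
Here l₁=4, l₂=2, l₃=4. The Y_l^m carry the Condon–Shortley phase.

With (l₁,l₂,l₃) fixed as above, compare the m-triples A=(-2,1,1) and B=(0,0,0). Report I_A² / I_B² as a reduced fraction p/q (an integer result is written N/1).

Shared (l₁,l₂,l₃)=(4,2,4): N and (l;000)² cancel in I_A²/I_B².
A: Δ = 2!·6!·2!/11! = 1/13860; Racah Σ t=1..2: t=1:−1/240 t=2:+1/96 = 1/160; ⇒ 3j(4 2 4; -2 1 1)² = 27/1540, sgn -1
B: Δ = 2!·6!·2!/11! = 1/13860; Racah Σ t=0..2: t=0:+1/192 t=1:−1/36 t=2:+1/192 = -5/288; ⇒ 3j(4 2 4; 0 0 0)² = 20/693, sgn -1
I_A²/I_B² = (27/1540)/(20/693) = 243/400

243/400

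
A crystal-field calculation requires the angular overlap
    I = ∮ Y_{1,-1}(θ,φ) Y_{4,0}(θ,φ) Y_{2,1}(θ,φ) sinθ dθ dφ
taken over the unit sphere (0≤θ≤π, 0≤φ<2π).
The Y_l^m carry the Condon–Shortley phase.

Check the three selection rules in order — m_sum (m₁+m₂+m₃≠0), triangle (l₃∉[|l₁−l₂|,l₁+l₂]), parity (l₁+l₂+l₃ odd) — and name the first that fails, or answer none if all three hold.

m₁+m₂+m₃ = -1 + 0 + 1 = 0  ✓
triangle: |1−4|=3 ≤ l₃=2 ≤ 1+4=5  ✗
parity: l₁+l₂+l₃ = 7 is odd

triangle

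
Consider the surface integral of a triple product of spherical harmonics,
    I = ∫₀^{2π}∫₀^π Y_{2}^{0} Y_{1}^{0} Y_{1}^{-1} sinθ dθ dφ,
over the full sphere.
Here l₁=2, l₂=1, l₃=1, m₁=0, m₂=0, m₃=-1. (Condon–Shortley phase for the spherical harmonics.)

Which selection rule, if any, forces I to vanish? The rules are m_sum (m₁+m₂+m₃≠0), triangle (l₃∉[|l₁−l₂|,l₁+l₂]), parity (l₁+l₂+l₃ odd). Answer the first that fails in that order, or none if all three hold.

m_sum

Σmᵢ = -1  ✗
l₃∈[|l₁−l₂|,l₁+l₂]=[1,3], have l₃=1
Σlᵢ = 4 ⇒ even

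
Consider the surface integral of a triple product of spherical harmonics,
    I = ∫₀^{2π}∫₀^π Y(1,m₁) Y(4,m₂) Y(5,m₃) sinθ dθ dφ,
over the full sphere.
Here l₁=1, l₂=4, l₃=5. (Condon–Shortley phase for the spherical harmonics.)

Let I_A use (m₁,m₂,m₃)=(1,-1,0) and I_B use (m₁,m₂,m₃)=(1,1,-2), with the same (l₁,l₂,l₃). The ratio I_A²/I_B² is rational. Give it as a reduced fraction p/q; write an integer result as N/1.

Shared (l₁,l₂,l₃)=(1,4,5): N and (l;000)² cancel in I_A²/I_B².
A: Δ = 0!·2!·8!/11! = 1/495; Racah Σ t=0..0: t=0:+1/1440 = 1/1440; ⇒ 3j(1 4 5; 1 -1 0)² = 2/99, sgn -1
B: Δ = 0!·2!·8!/11! = 1/495; Racah Σ t=0..0: t=0:+1/1440 = 1/1440; ⇒ 3j(1 4 5; 1 1 -2)² = 7/165, sgn -1
I_A²/I_B² = (2/99)/(7/165) = 10/21

10/21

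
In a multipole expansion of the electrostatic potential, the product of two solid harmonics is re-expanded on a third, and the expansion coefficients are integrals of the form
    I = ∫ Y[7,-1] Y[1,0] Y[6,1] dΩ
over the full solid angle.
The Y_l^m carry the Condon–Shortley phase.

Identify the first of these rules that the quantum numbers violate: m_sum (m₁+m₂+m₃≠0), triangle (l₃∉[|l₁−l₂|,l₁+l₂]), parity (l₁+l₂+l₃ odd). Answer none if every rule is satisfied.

none

Σmᵢ = 0  ✓
l₃∈[|l₁−l₂|,l₁+l₂]=[6,8], have l₃=6  ✓
Σlᵢ = 14 ⇒ even  ✓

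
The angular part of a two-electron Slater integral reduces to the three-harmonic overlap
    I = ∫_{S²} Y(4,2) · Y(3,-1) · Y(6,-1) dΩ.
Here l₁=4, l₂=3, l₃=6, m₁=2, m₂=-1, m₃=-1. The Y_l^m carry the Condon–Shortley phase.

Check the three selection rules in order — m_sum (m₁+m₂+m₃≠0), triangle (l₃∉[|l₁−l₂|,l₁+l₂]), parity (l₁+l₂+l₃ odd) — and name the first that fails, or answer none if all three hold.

parity

Σmᵢ = 0  ✓
l₃∈[|l₁−l₂|,l₁+l₂]=[1,7], have l₃=6  ✓
Σlᵢ = 13 ⇒ odd  ✗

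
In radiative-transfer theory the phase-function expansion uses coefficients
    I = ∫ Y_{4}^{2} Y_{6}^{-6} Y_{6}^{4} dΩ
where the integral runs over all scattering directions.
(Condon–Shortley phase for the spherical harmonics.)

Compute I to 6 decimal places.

0.174397

m-sum 0 ✓  L=16 even ✓  2≤6≤10 ✓
Π(2lᵢ+1) = 9×13×13 = 1521
triangle coeff Δ(4,6,6) = 1/15315300
Σ_t [0,4]: t=0:+1/829440 t=1:−1/25920 t=2:+1/9216 t=3:−1/25920 t=4:+1/829440 = 7/207360
(3j)²=28/2431 [(4 6 6; 0 0 0)], sign=+1
Σ_t [0,0]: t=0:+1/3870720 = 1/3870720
(3j)²=135/6188 [(4 6 6; 2 -6 4)], sign=+1
⇒ 4πI² = 1215/3179
I = (+1)√(1215/3179/(4π)) = 0.17439657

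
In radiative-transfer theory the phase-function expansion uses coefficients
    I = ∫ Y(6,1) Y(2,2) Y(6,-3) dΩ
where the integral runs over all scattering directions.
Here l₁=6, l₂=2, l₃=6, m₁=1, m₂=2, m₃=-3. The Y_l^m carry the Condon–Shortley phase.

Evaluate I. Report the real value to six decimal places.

Rules hold: Σm=0, L=14 even, 4≤6≤8.
N = 13·5·13 = 845
Δ = 2!·10!·2!/15! = 1/90090
Racah Σ t=0..2: t=0:+1/69120 t=1:−1/14400 t=2:+1/69120 = -7/172800
⇒ 3j(6 2 6; 0 0 0)² = 14/715, sgn -1
Racah Σ t=2..2: t=2:+1/120960 = 1/120960
⇒ 3j(6 2 6; 1 2 -3)² = 24/1001, sgn -1
4πI² = N·(3j₀)²·(3jₘ)² = 48/121
I = +1·√(0.396694/4π) = 0.17767364

0.177674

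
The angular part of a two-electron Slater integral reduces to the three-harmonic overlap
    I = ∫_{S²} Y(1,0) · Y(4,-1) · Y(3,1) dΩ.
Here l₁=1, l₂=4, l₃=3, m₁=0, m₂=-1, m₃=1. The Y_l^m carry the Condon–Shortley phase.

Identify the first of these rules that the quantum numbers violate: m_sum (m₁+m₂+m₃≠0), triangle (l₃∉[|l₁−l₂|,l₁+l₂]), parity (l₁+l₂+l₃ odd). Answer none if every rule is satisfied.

Σmᵢ = 0  ✓
l₃∈[|l₁−l₂|,l₁+l₂]=[3,5], have l₃=3  ✓
Σlᵢ = 8 ⇒ even  ✓

none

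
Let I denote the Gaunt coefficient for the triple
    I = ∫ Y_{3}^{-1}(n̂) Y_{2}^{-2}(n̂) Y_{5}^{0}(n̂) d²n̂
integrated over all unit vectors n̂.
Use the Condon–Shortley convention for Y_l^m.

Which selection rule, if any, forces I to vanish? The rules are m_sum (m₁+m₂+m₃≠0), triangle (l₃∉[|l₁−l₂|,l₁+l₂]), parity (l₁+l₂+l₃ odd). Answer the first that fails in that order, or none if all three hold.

m_sum

m₁+m₂+m₃ = -1 − 2 + 0 = -3  ✗
triangle: |3−2|=1 ≤ l₃=5 ≤ 3+2=5
parity: l₁+l₂+l₃ = 10 is even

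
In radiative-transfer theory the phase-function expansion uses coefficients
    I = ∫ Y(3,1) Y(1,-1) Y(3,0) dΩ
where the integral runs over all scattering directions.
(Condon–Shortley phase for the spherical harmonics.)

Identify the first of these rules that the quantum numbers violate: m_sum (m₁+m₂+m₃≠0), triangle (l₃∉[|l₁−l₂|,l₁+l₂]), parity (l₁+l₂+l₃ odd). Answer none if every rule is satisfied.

parity

Σmᵢ = 0  ✓
l₃∈[|l₁−l₂|,l₁+l₂]=[2,4], have l₃=3  ✓
Σlᵢ = 7 ⇒ odd  ✗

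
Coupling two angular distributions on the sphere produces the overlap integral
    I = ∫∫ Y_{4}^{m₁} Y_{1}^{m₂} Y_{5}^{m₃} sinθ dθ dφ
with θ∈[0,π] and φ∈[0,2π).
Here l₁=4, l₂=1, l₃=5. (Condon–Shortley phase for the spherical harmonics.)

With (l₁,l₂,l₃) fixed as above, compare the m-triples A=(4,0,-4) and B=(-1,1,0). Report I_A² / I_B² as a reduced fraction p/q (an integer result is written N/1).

9/10

Shared (l₁,l₂,l₃)=(4,1,5): N and (l;000)² cancel in I_A²/I_B².
A: Δ = 0!·8!·2!/11! = 1/495; Racah Σ t=0..0: t=0:+1/40320 = 1/40320; ⇒ 3j(4 1 5; 4 0 -4)² = 1/55, sgn -1
B: Δ = 0!·8!·2!/11! = 1/495; Racah Σ t=0..0: t=0:+1/1440 = 1/1440; ⇒ 3j(4 1 5; -1 1 0)² = 2/99, sgn -1
I_A²/I_B² = (1/55)/(2/99) = 9/10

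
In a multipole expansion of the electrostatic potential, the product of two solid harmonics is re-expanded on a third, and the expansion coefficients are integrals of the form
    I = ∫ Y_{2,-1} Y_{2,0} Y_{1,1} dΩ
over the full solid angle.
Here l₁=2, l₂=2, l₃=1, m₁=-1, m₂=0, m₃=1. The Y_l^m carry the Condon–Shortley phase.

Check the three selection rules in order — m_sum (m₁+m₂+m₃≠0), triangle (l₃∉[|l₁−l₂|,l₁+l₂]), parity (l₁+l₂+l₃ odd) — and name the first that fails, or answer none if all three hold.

m₁+m₂+m₃ = -1 + 0 + 1 = 0  ✓
triangle: |2−2|=0 ≤ l₃=1 ≤ 2+2=4  ✓
parity: l₁+l₂+l₃ = 5 is odd  ✗

parity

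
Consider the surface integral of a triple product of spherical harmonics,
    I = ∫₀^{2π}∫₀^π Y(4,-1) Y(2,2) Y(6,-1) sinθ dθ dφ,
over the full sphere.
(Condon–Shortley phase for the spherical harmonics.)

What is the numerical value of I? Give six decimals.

Checks pass: Σm=0; 12 even; l₃=6∈[2,6].
(2·4+1)(2·2+1)(2·6+1) = 585
Δ: 0! 8! 4! / 13! → 1/6435
sum: t=0:+1/2304 = 1/2304
3j²(4 2 6; 0 0 0) = Δ·Π!·Σ² = 5/143  (sign +1)
sum: t=0:+1/17280 = 1/17280
3j²(4 2 6; -1 2 -1) = Δ·Π!·Σ² = 7/1287  (sign -1)
combine: 4πI² = 585·5/143·7/1287 = 175/1573
take √, sign -1: I = -0.09409136

-0.094091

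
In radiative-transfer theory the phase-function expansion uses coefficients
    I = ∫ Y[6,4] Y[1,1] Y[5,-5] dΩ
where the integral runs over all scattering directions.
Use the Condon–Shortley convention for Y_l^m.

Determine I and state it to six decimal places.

0.040859

m-sum 0 ✓  L=12 even ✓  5≤5≤7 ✓
Π(2lᵢ+1) = 13×3×11 = 429
triangle coeff Δ(6,1,5) = 1/858
Σ_t [1,1]: t=1:−1/14400 = -1/14400
(3j)²=6/143 [(6 1 5; 0 0 0)], sign=+1
Σ_t [2,2]: t=2:+1/7257600 = 1/7257600
(3j)²=1/858 [(6 1 5; 4 1 -5)], sign=+1
⇒ 4πI² = 3/143
I = (+1)√(3/143/(4π)) = 0.04085899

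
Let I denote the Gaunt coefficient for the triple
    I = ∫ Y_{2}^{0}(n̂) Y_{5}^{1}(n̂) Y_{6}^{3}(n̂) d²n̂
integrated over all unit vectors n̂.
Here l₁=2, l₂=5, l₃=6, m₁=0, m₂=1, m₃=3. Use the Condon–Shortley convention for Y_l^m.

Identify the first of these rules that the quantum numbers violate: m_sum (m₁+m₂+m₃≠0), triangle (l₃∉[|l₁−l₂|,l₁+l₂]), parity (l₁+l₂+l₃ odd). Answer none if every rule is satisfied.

m_sum

azimuthal sum: 0 + 1 + 3 = 4  ✗
3 ≤ 6 ≤ 7 (triangle on l)
L = 2 + 5 + 6 = 13 (odd)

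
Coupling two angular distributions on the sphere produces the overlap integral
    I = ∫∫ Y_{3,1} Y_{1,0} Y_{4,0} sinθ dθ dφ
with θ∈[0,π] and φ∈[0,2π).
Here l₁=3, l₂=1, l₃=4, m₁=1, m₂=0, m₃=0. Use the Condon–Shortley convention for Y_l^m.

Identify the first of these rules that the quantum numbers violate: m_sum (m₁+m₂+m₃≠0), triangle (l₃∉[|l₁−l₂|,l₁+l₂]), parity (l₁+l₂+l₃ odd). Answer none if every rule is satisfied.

m_sum

m₁+m₂+m₃ = 1 + 0 + 0 = 1  ✗
triangle: |3−1|=2 ≤ l₃=4 ≤ 3+1=4
parity: l₁+l₂+l₃ = 8 is even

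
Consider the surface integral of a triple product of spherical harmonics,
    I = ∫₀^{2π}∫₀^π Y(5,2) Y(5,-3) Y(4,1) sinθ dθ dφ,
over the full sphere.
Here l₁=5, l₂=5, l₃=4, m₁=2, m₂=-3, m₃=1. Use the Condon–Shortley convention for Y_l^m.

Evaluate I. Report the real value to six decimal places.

-0.118854

m-sum 0 ✓  L=14 even ✓  0≤4≤10 ✓
Π(2lᵢ+1) = 11×11×9 = 1089
triangle coeff Δ(5,5,4) = 1/3153150
Σ_t [1,5]: t=1:−1/69120 t=2:+1/1728 t=3:−1/576 t=4:+1/1728 t=5:−1/69120 = -7/11520
(3j)²=2/143 [(5 5 4; 0 0 0)], sign=-1
Σ_t [0,2]: t=0:+1/17280 t=1:−1/2880 t=2:+1/6912 = -1/6912
(3j)²=5/429 [(5 5 4; 2 -3 1)], sign=+1
⇒ 4πI² = 30/169
I = (-1)√(30/169/(4π)) = -0.11885360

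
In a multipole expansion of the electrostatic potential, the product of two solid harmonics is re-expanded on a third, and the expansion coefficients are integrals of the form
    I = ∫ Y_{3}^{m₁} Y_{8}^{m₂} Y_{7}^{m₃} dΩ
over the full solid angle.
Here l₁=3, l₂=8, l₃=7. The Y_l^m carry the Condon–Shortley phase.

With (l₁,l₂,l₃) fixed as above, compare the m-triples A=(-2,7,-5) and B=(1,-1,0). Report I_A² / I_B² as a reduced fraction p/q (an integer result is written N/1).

8125/1029

Same 3,8,7: normalisation and zero-m 3j drop out of the ratio.
A: Δ: 4! 2! 12! / 19! → 1/5290740; sum: t=3:−1/5748019200 t=4:+1/958003200 = 1/1149603840; 3j²(3 8 7; -2 7 -5) = Δ·Π!·Σ² = 125/5814  (sign +1)
B: Δ: 4! 2! 12! / 19! → 1/5290740; sum: t=0:+1/29030400 t=1:−1/3110400 t=2:+1/4838400 = -1/12441600; 3j²(3 8 7; 1 -1 0) = Δ·Π!·Σ² = 343/125970  (sign +1)
I_A²/I_B² = (125/5814)/(343/125970) = 8125/1029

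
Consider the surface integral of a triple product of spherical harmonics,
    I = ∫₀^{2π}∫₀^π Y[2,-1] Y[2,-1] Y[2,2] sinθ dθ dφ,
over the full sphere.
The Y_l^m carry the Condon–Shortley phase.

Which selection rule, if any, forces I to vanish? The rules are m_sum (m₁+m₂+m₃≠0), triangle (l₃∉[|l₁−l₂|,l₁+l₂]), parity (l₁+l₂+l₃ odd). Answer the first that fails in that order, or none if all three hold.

none

azimuthal sum: -1 − 1 + 2 = 0  ✓
0 ≤ 2 ≤ 4 (triangle on l)  ✓
L = 2 + 2 + 2 = 6 (even)  ✓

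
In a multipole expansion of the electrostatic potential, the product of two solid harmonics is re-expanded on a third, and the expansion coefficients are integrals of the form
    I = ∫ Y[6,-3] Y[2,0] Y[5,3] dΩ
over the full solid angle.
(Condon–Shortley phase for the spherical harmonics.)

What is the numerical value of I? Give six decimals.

0.000000

Σlᵢ=13 odd — θ-integrand is odd under cosθ→−cosθ; I=0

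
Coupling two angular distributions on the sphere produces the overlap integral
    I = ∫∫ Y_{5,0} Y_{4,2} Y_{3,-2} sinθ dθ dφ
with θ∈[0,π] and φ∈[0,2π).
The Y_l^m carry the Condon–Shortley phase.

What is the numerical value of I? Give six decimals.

-0.171327

Rules hold: Σm=0, L=12 even, 1≤3≤9.
N = 11·9·7 = 693
Δ = 6!·4!·2!/13! = 1/180180
Racah Σ t=2..4: t=2:+1/576 t=3:−1/144 t=4:+1/576 = -1/288
⇒ 3j(5 4 3; 0 0 0)² = 20/1001, sgn +1
Racah Σ t=4..5: t=4:+1/576 t=5:−1/2880 = 1/720
⇒ 3j(5 4 3; 0 2 -2)² = 80/3003, sgn -1
4πI² = N·(3j₀)²·(3jₘ)² = 4800/13013
I = -1·√(0.368862/4π) = -0.17132746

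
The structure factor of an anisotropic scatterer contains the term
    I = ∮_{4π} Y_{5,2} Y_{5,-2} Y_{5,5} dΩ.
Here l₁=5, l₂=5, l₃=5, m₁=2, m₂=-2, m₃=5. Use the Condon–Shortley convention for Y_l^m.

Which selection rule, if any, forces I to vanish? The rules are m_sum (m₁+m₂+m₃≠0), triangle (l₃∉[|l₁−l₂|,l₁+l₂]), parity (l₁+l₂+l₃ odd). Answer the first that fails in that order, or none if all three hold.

Σmᵢ = 5  ✗
l₃∈[|l₁−l₂|,l₁+l₂]=[0,10], have l₃=5
Σlᵢ = 15 ⇒ odd

m_sum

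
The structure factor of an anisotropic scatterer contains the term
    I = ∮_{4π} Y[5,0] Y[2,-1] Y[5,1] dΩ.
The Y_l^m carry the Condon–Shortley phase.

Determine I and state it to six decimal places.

-0.036166

Checks pass: Σm=0; 12 even; l₃=5∈[3,7].
(2·5+1)(2·2+1)(2·5+1) = 605
Δ: 2! 8! 2! / 13! → 1/38610
sum: t=0:+1/2880 t=1:−1/576 t=2:+1/2880 = -1/960
3j²(5 2 5; 0 0 0) = Δ·Π!·Σ² = 10/429  (sign +1)
sum: t=0:+1/1440 t=1:−1/1152 = -1/5760
3j²(5 2 5; 0 -1 1) = Δ·Π!·Σ² = 1/858  (sign -1)
combine: 4πI² = 605·10/429·1/858 = 25/1521
take √, sign -1: I = -0.03616600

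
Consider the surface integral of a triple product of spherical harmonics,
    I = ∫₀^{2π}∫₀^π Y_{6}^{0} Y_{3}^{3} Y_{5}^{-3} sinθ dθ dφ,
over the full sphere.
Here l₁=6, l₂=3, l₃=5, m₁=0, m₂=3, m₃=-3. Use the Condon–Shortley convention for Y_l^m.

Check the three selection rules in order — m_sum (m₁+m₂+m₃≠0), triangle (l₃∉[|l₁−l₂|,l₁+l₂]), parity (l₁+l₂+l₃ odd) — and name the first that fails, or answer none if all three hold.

none

Σmᵢ = 0  ✓
l₃∈[|l₁−l₂|,l₁+l₂]=[3,9], have l₃=5  ✓
Σlᵢ = 14 ⇒ even  ✓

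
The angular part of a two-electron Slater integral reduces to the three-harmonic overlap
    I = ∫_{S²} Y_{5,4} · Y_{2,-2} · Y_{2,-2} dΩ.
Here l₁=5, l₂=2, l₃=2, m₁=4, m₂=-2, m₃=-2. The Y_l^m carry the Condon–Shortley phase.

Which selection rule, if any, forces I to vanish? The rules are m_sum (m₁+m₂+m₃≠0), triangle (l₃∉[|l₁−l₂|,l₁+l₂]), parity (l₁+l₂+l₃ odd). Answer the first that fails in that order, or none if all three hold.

azimuthal sum: 4 − 2 − 2 = 0  ✓
3 ≤ 2 ≤ 7 (triangle on l)  ✗
L = 5 + 2 + 2 = 9 (odd)

triangle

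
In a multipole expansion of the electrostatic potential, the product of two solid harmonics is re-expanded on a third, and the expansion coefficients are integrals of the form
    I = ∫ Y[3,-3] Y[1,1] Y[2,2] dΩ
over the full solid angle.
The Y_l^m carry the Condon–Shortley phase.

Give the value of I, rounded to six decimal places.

Checks pass: Σm=0; 6 even; l₃=2∈[2,4].
(2·3+1)(2·1+1)(2·2+1) = 105
Δ: 2! 4! 0! / 7! → 1/105
sum: t=1:−1/4 = -1/4
3j²(3 1 2; 0 0 0) = Δ·Π!·Σ² = 3/35  (sign -1)
sum: t=2:+1/48 = 1/48
3j²(3 1 2; -3 1 2) = Δ·Π!·Σ² = 1/7  (sign +1)
combine: 4πI² = 105·3/35·1/7 = 9/7
take √, sign -1: I = -0.31986543

-0.319865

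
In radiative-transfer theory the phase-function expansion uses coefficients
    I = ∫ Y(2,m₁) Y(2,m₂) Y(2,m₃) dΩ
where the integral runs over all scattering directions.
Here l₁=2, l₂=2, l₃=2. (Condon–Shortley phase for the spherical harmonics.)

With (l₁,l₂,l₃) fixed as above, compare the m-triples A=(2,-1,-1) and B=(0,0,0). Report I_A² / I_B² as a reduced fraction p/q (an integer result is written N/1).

Same 2,2,2: normalisation and zero-m 3j drop out of the ratio.
A: Δ: 2! 2! 2! / 7! → 1/630; sum: t=0:+1/4 = 1/4; 3j²(2 2 2; 2 -1 -1) = Δ·Π!·Σ² = 3/35  (sign -1)
B: Δ: 2! 2! 2! / 7! → 1/630; sum: t=0:+1/8 t=1:−1/1 t=2:+1/8 = -3/4; 3j²(2 2 2; 0 0 0) = Δ·Π!·Σ² = 2/35  (sign -1)
I_A²/I_B² = (3/35)/(2/35) = 3/2

3/2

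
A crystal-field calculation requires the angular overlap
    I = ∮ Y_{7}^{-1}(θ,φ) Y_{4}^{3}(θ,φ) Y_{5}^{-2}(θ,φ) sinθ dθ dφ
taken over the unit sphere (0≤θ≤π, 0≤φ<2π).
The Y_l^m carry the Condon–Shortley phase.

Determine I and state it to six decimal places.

Checks pass: Σm=0; 16 even; l₃=5∈[3,11].
(2·7+1)(2·4+1)(2·5+1) = 1485
Δ: 6! 8! 2! / 17! → 1/6126120
sum: t=2:+1/69120 t=3:−1/20736 t=4:+1/69120 = -1/51840
3j²(7 4 5; 0 0 0) = Δ·Π!·Σ² = 280/21879  (sign +1)
sum: t=5:−1/172800 t=6:+1/1036800 = -1/207360
3j²(7 4 5; -1 3 -2) = Δ·Π!·Σ² = 245/14586  (sign +1)
combine: 4πI² = 1485·280/21879·245/14586 = 171500/537251
take √, sign +1: I = 0.15938172

0.159382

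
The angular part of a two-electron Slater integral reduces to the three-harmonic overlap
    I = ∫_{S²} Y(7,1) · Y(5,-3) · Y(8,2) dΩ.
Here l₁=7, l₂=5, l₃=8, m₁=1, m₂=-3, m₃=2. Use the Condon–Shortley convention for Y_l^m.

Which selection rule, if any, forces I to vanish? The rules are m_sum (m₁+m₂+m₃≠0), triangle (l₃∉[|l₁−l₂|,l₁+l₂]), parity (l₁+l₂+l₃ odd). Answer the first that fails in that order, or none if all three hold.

Σmᵢ = 0  ✓
l₃∈[|l₁−l₂|,l₁+l₂]=[2,12], have l₃=8  ✓
Σlᵢ = 20 ⇒ even  ✓

none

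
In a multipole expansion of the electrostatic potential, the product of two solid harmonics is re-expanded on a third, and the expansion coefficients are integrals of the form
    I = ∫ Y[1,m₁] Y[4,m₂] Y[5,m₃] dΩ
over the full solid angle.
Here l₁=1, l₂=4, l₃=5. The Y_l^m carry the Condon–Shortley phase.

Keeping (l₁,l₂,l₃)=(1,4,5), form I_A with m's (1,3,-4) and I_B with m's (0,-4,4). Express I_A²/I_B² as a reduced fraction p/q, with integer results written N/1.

4/1

Same 1,4,5: normalisation and zero-m 3j drop out of the ratio.
A: Δ: 0! 2! 8! / 11! → 1/495; sum: t=0:+1/10080 = 1/10080; 3j²(1 4 5; 1 3 -4) = Δ·Π!·Σ² = 4/55  (sign -1)
B: Δ: 0! 2! 8! / 11! → 1/495; sum: t=0:+1/40320 = 1/40320; 3j²(1 4 5; 0 -4 4) = Δ·Π!·Σ² = 1/55  (sign -1)
I_A²/I_B² = (4/55)/(1/55) = 4/1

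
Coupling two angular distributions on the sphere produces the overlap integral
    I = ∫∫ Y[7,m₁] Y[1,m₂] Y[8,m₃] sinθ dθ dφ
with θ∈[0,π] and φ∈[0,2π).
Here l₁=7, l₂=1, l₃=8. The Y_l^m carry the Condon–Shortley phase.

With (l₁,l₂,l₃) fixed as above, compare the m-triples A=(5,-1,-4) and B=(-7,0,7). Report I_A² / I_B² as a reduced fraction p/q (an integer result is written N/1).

2/5

Shared (l₁,l₂,l₃)=(7,1,8): N and (l;000)² cancel in I_A²/I_B².
A: Δ = 0!·14!·2!/17! = 1/2040; Racah Σ t=0..0: t=0:+1/1916006400 = 1/1916006400; ⇒ 3j(7 1 8; 5 -1 -4)² = 1/340, sgn +1
B: Δ = 0!·14!·2!/17! = 1/2040; Racah Σ t=0..0: t=0:+1/87178291200 = 1/87178291200; ⇒ 3j(7 1 8; -7 0 7)² = 1/136, sgn -1
I_A²/I_B² = (1/340)/(1/136) = 2/5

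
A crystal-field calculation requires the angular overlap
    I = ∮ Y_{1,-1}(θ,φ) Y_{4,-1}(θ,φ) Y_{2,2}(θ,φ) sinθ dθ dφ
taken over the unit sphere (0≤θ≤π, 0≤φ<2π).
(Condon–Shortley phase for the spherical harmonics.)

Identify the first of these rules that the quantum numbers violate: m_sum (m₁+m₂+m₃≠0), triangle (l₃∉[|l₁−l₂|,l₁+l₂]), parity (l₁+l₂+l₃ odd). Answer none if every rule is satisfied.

azimuthal sum: -1 − 1 + 2 = 0  ✓
3 ≤ 2 ≤ 5 (triangle on l)  ✗
L = 1 + 4 + 2 = 7 (odd)

triangle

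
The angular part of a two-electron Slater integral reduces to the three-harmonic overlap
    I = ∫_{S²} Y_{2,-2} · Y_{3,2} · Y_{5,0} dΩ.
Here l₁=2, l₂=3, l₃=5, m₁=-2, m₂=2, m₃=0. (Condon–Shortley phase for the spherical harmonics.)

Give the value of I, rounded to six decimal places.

Rules hold: Σm=0, L=10 even, 1≤5≤5.
N = 5·7·11 = 385
Δ = 0!·4!·6!/11! = 1/2310
Racah Σ t=0..0: t=0:+1/144 = 1/144
⇒ 3j(2 3 5; 0 0 0)² = 10/231, sgn -1
Racah Σ t=0..0: t=0:+1/2880 = 1/2880
⇒ 3j(2 3 5; -2 2 0)² = 1/462, sgn -1
4πI² = N·(3j₀)²·(3jₘ)² = 25/693
I = +1·√(0.036075/4π) = 0.05357948

0.053579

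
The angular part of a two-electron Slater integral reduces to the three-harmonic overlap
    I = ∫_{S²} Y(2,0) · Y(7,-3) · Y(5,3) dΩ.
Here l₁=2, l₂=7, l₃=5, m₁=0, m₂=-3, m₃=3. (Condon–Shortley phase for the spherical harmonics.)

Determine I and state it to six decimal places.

Checks pass: Σm=0; 14 even; l₃=5∈[5,9].
(2·2+1)(2·7+1)(2·5+1) = 825
Δ: 4! 0! 10! / 15! → 1/15015
sum: t=2:+1/57600 = 1/57600
3j²(2 7 5; 0 0 0) = Δ·Π!·Σ² = 21/715  (sign -1)
sum: t=2:+1/322560 = 1/322560
3j²(2 7 5; 0 -3 3) = Δ·Π!·Σ² = 18/1001  (sign +1)
combine: 4πI² = 825·21/715·18/1001 = 810/1859
take √, sign -1: I = -0.18620781

-0.186208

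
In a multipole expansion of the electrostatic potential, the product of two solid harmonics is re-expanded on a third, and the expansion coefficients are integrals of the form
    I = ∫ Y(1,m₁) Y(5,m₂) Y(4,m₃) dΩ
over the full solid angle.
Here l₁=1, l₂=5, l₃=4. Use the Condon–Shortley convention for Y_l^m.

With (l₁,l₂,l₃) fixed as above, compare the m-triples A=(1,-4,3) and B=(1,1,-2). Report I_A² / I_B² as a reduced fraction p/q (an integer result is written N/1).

6/1

l's match ⇒ only the (l;m) 3-j factors differ between A and B.
A: triangle coeff Δ(1,5,4) = 1/495; Σ_t [0,0]: t=0:+1/10080 = 1/10080; (3j)²=4/55 [(1 5 4; 1 -4 3)], sign=-1
B: triangle coeff Δ(1,5,4) = 1/495; Σ_t [0,0]: t=0:+1/2880 = 1/2880; (3j)²=2/165 [(1 5 4; 1 1 -2)], sign=+1
I_A²/I_B² = (4/55)/(2/165) = 6/1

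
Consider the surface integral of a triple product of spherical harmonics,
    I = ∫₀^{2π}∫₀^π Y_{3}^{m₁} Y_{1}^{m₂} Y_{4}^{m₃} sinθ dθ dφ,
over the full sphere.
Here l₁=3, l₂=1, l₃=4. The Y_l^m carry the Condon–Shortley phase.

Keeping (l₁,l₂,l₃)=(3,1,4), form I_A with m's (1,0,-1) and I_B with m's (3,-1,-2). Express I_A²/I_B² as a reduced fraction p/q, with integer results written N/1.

15/1

Same 3,1,4: normalisation and zero-m 3j drop out of the ratio.
A: Δ: 0! 6! 2! / 9! → 1/252; sum: t=0:+1/48 = 1/48; 3j²(3 1 4; 1 0 -1) = Δ·Π!·Σ² = 5/84  (sign -1)
B: Δ: 0! 6! 2! / 9! → 1/252; sum: t=0:+1/1440 = 1/1440; 3j²(3 1 4; 3 -1 -2) = Δ·Π!·Σ² = 1/252  (sign +1)
I_A²/I_B² = (5/84)/(1/252) = 15/1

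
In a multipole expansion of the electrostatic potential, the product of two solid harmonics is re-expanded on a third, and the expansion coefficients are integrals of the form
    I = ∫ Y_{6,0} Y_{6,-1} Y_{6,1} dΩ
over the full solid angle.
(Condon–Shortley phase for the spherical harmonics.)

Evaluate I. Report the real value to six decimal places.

-0.057253

Checks pass: Σm=0; 18 even; l₃=6∈[0,12].
(2·6+1)(2·6+1)(2·6+1) = 2197
Δ: 6! 6! 6! / 19! → 1/325909584
sum: t=0:+1/373248000 t=1:−1/1728000 t=2:+1/110592 t=3:−1/46656 t=4:+1/110592 t=5:−1/1728000 t=6:+1/373248000 = -7/1555200
3j²(6 6 6; 0 0 0) = Δ·Π!·Σ² = 400/46189  (sign -1)
sum: t=0:+1/62208000 t=1:−1/691200 t=2:+1/82944 t=3:−1/62208 t=4:+1/276480 t=5:−1/10368000 = -1/518400
3j²(6 6 6; 0 -1 1) = Δ·Π!·Σ² = 100/46189  (sign +1)
combine: 4πI² = 2197·400/46189·100/46189 = 520000/12623809
take √, sign -1: I = -0.05725343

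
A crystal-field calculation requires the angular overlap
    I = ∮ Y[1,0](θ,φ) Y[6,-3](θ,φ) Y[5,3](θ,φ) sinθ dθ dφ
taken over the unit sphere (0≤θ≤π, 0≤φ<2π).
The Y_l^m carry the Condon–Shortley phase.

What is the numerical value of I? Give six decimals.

-0.212310

Rules hold: Σm=0, L=12 even, 5≤5≤7.
N = 3·13·11 = 429
Δ = 2!·0!·10!/13! = 1/858
Racah Σ t=1..1: t=1:−1/14400 = -1/14400
⇒ 3j(1 6 5; 0 0 0)² = 6/143, sgn +1
Racah Σ t=1..1: t=1:−1/80640 = -1/80640
⇒ 3j(1 6 5; 0 -3 3)² = 9/286, sgn -1
4πI² = N·(3j₀)²·(3jₘ)² = 81/143
I = -1·√(0.566434/4π) = -0.21230956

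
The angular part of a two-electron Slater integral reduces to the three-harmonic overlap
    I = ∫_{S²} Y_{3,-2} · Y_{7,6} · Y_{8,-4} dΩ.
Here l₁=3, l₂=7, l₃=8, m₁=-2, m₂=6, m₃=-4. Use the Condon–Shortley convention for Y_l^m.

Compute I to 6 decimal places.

m-sum 0 ✓  L=18 even ✓  4≤8≤10 ✓
Π(2lᵢ+1) = 7×15×17 = 1785
triangle coeff Δ(3,7,8) = 1/5290740
Σ_t [0,2]: t=0:+1/7257600 t=1:−1/2073600 t=2:+1/7257600 = -1/4838400
(3j)²=252/20995 [(3 7 8; 0 0 0)], sign=-1
Σ_t [1,2]: t=1:−1/11496038400 t=2:+1/479001600 = 23/11496038400
(3j)²=529/81396 [(3 7 8; -2 6 -4)], sign=+1
⇒ 4πI² = 11109/79781
I = (-1)√(11109/79781/(4π)) = -0.10526471

-0.105265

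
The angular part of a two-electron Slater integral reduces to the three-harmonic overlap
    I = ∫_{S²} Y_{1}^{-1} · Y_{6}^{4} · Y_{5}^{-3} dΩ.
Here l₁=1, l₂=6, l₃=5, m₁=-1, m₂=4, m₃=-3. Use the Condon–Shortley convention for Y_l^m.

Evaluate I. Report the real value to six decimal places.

Rules hold: Σm=0, L=12 even, 5≤5≤7.
N = 3·13·11 = 429
Δ = 2!·0!·10!/13! = 1/858
Racah Σ t=1..1: t=1:−1/14400 = -1/14400
⇒ 3j(1 6 5; 0 0 0)² = 6/143, sgn +1
Racah Σ t=2..2: t=2:+1/161280 = 1/161280
⇒ 3j(1 6 5; -1 4 -3)² = 15/286, sgn +1
4πI² = N·(3j₀)²·(3jₘ)² = 135/143
I = +1·√(0.944056/4π) = 0.27409047

0.274090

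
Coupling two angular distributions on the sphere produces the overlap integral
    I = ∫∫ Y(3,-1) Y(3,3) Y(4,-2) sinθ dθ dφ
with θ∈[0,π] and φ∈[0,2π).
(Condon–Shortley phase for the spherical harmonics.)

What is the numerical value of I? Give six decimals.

Rules hold: Σm=0, L=10 even, 0≤4≤6.
N = 7·7·9 = 441
Δ = 2!·4!·4!/11! = 1/34650
Racah Σ t=0..2: t=0:+1/72 t=1:−1/16 t=2:+1/72 = -5/144
⇒ 3j(3 3 4; 0 0 0)² = 2/77, sgn -1
Racah Σ t=2..2: t=2:+1/192 = 1/192
⇒ 3j(3 3 4; -1 3 -2)² = 3/77, sgn +1
4πI² = N·(3j₀)²·(3jₘ)² = 54/121
I = -1·√(0.446281/4π) = -0.18845135

-0.188451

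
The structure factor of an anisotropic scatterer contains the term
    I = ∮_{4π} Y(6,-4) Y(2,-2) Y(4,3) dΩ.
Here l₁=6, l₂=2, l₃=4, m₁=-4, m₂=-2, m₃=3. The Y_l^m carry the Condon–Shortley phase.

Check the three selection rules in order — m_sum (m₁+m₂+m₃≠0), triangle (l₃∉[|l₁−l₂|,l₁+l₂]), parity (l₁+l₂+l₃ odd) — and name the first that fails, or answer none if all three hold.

m_sum

azimuthal sum: -4 − 2 + 3 = -3  ✗
4 ≤ 4 ≤ 8 (triangle on l)
L = 6 + 2 + 4 = 12 (even)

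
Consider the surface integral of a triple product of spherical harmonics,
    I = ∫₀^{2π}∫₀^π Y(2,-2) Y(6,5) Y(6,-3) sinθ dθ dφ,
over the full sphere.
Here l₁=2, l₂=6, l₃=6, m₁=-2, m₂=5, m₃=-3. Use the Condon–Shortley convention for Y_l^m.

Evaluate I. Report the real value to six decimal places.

m-sum 0 ✓  L=14 even ✓  4≤6≤8 ✓
Π(2lᵢ+1) = 5×13×13 = 845
triangle coeff Δ(2,6,6) = 1/90090
Σ_t [0,2]: t=0:+1/69120 t=1:−1/14400 t=2:+1/69120 = -7/172800
(3j)²=14/715 [(2 6 6; 0 0 0)], sign=-1
Σ_t [2,2]: t=2:+1/1451520 = 1/1451520
(3j)²=1/91 [(2 6 6; -2 5 -3)], sign=-1
⇒ 4πI² = 2/11
I = (+1)√(2/11/(4π)) = 0.12028562

0.120286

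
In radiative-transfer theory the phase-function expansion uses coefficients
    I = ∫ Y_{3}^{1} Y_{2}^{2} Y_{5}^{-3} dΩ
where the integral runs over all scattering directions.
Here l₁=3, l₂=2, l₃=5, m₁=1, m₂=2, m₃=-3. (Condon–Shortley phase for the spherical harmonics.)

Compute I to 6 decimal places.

m-sum 0 ✓  L=10 even ✓  1≤5≤5 ✓
Π(2lᵢ+1) = 7×5×11 = 385
triangle coeff Δ(3,2,5) = 1/2310
Σ_t [0,0]: t=0:+1/144 = 1/144
(3j)²=10/231 [(3 2 5; 0 0 0)], sign=-1
Σ_t [0,0]: t=0:+1/1152 = 1/1152
(3j)²=1/33 [(3 2 5; 1 2 -3)], sign=+1
⇒ 4πI² = 50/99
I = (-1)√(50/99/(4π)) = -0.20047604

-0.200476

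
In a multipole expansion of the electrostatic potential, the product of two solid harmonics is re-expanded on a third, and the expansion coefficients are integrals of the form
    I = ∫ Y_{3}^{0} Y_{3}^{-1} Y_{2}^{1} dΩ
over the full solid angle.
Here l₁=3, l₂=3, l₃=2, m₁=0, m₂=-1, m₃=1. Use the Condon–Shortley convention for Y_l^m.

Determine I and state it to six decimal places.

Rules hold: Σm=0, L=8 even, 0≤2≤6.
N = 7·7·5 = 245
Δ = 4!·2!·2!/9! = 1/3780
Racah Σ t=1..3: t=1:−1/24 t=2:+1/4 t=3:−1/24 = 1/6
⇒ 3j(3 3 2; 0 0 0)² = 4/105, sgn +1
Racah Σ t=1..2: t=1:−1/12 t=2:+1/8 = 1/24
⇒ 3j(3 3 2; 0 -1 1)² = 1/210, sgn -1
4πI² = N·(3j₀)²·(3jₘ)² = 2/45
I = -1·√(0.0444444/4π) = -0.05947080

-0.059471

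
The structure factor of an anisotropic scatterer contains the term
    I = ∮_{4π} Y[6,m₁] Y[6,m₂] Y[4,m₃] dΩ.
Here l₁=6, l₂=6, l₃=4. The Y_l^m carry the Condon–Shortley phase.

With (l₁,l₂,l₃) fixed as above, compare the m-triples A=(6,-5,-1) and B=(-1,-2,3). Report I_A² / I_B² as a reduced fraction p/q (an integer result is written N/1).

16335/686

Shared (l₁,l₂,l₃)=(6,6,4): N and (l;000)² cancel in I_A²/I_B².
A: Δ = 8!·4!·4!/17! = 1/15315300; Racah Σ t=0..0: t=0:+1/5806080 = 1/5806080; ⇒ 3j(6 6 4; 6 -5 -1)² = 165/6188, sgn -1
B: Δ = 8!·4!·4!/17! = 1/15315300; Racah Σ t=3..4: t=3:−1/103680 t=4:+1/82944 = 1/414720; ⇒ 3j(6 6 4; -1 -2 3)² = 49/43758, sgn -1
I_A²/I_B² = (165/6188)/(49/43758) = 16335/686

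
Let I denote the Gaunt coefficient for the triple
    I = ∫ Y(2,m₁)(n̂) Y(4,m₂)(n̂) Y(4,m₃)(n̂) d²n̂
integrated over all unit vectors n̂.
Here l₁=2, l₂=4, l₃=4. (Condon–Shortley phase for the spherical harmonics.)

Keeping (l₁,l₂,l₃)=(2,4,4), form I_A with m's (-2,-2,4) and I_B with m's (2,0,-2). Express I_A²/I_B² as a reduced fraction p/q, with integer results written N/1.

l's match ⇒ only the (l;m) 3-j factors differ between A and B.
A: triangle coeff Δ(2,4,4) = 1/13860; Σ_t [2,2]: t=2:+1/2880 = 1/2880; (3j)²=2/165 [(2 4 4; -2 -2 4)], sign=+1
B: triangle coeff Δ(2,4,4) = 1/13860; Σ_t [0,0]: t=0:+1/192 = 1/192; (3j)²=3/77 [(2 4 4; 2 0 -2)], sign=+1
I_A²/I_B² = (2/165)/(3/77) = 14/45

14/45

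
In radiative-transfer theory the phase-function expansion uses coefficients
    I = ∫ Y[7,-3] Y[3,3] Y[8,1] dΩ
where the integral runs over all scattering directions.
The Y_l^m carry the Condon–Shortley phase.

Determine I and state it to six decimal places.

0.000000

-3 + 3 + 1 = 1 ≠ 0: azimuthal integral kills it; I = 0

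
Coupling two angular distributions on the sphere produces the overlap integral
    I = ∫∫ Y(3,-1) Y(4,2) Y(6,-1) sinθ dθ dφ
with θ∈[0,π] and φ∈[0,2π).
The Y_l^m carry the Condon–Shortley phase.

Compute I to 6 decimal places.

0.000000

Σlᵢ=13 odd — θ-integrand is odd under cosθ→−cosθ; I=0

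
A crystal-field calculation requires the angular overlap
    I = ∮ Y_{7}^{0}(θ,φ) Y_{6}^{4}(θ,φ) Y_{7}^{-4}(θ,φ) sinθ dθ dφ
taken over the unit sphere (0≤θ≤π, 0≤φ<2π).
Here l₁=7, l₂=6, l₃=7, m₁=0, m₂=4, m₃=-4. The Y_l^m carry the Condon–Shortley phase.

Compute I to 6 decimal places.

Checks pass: Σm=0; 20 even; l₃=7∈[1,13].
(2·7+1)(2·6+1)(2·7+1) = 2925
Δ: 6! 8! 6! / 21! → 1/2444321880
sum: t=0:+1/2612736000 t=1:−1/20736000 t=2:+1/1658880 t=3:−1/746496 t=4:+1/1658880 t=5:−1/20736000 t=6:+1/2612736000 = -1/4354560
3j²(7 6 7; 0 0 0) = Δ·Π!·Σ² = 1000/138567  (sign +1)
sum: t=4:+1/24883200 t=5:−1/20736000 t=6:+1/174182400 = -1/435456000
3j²(7 6 7; 0 4 -4) = Δ·Π!·Σ² = 2/20995  (sign +1)
combine: 4πI² = 2925·1000/138567·2/20995 = 30000/14919047
take √, sign +1: I = 0.01264984

0.012650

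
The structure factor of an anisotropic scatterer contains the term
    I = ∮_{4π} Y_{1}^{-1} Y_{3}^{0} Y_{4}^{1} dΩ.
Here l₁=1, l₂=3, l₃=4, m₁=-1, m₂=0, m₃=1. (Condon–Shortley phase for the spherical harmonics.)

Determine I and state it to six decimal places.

m-sum 0 ✓  L=8 even ✓  2≤4≤4 ✓
Π(2lᵢ+1) = 3×7×9 = 189
triangle coeff Δ(1,3,4) = 1/252
Σ_t [0,0]: t=0:+1/36 = 1/36
(3j)²=4/63 [(1 3 4; 0 0 0)], sign=+1
Σ_t [0,0]: t=0:+1/72 = 1/72
(3j)²=5/126 [(1 3 4; -1 0 1)], sign=-1
⇒ 4πI² = 10/21
I = (-1)√(10/21/(4π)) = -0.19466390

-0.194664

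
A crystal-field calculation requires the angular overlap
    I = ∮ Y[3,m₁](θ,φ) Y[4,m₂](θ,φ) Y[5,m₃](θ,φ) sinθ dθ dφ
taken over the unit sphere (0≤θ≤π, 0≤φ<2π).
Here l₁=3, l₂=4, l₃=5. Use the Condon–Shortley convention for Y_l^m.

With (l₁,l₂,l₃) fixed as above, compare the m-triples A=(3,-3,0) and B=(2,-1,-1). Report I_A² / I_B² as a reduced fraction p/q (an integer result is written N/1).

Shared (l₁,l₂,l₃)=(3,4,5): N and (l;000)² cancel in I_A²/I_B².
A: Δ = 2!·4!·6!/13! = 1/180180; Racah Σ t=0..0: t=0:+1/5760 = 1/5760; ⇒ 3j(3 4 5; 3 -3 0)² = 5/572, sgn -1
B: Δ = 2!·4!·6!/13! = 1/180180; Racah Σ t=0..1: t=0:+1/432 t=1:−1/1152 = 5/3456; ⇒ 3j(3 4 5; 2 -1 -1)² = 625/36036, sgn +1
I_A²/I_B² = (5/572)/(625/36036) = 63/125

63/125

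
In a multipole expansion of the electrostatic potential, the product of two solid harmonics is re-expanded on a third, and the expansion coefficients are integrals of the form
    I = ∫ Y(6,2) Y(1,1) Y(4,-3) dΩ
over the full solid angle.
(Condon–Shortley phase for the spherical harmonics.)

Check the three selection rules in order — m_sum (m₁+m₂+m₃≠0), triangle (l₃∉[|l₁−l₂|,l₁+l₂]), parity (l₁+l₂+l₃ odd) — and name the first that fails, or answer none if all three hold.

triangle

azimuthal sum: 2 + 1 − 3 = 0  ✓
5 ≤ 4 ≤ 7 (triangle on l)  ✗
L = 6 + 1 + 4 = 11 (odd)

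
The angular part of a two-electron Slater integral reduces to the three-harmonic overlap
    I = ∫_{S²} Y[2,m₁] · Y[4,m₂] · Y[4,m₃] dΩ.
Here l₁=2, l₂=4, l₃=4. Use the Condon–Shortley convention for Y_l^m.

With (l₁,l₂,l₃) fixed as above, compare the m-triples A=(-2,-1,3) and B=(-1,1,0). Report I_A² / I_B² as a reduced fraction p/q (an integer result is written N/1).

Shared (l₁,l₂,l₃)=(2,4,4): N and (l;000)² cancel in I_A²/I_B².
A: Δ = 2!·2!·6!/11! = 1/13860; Racah Σ t=2..2: t=2:+1/480 = 1/480; ⇒ 3j(2 4 4; -2 -1 3)² = 3/110, sgn -1
B: Δ = 2!·2!·6!/11! = 1/13860; Racah Σ t=1..2: t=1:−1/96 t=2:+1/72 = 1/288; ⇒ 3j(2 4 4; -1 1 0)² = 1/462, sgn +1
I_A²/I_B² = (3/110)/(1/462) = 63/5

63/5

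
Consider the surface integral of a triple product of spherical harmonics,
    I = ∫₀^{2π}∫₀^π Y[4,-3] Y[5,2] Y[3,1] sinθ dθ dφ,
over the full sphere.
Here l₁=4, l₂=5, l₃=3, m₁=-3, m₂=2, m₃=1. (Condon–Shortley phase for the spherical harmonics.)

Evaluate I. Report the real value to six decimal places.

Checks pass: Σm=0; 12 even; l₃=3∈[1,9].
(2·4+1)(2·5+1)(2·3+1) = 693
Δ: 6! 2! 4! / 13! → 1/180180
sum: t=2:+1/576 t=3:−1/144 t=4:+1/576 = -1/288
3j²(4 5 3; 0 0 0) = Δ·Π!·Σ² = 20/1001  (sign +1)
sum: t=5:−1/960 t=6:+1/4320 = -7/8640
3j²(4 5 3; -3 2 1) = Δ·Π!·Σ² = 343/12870  (sign -1)
combine: 4πI² = 693·20/1001·343/12870 = 686/1859
take √, sign -1: I = -0.17136315

-0.171363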